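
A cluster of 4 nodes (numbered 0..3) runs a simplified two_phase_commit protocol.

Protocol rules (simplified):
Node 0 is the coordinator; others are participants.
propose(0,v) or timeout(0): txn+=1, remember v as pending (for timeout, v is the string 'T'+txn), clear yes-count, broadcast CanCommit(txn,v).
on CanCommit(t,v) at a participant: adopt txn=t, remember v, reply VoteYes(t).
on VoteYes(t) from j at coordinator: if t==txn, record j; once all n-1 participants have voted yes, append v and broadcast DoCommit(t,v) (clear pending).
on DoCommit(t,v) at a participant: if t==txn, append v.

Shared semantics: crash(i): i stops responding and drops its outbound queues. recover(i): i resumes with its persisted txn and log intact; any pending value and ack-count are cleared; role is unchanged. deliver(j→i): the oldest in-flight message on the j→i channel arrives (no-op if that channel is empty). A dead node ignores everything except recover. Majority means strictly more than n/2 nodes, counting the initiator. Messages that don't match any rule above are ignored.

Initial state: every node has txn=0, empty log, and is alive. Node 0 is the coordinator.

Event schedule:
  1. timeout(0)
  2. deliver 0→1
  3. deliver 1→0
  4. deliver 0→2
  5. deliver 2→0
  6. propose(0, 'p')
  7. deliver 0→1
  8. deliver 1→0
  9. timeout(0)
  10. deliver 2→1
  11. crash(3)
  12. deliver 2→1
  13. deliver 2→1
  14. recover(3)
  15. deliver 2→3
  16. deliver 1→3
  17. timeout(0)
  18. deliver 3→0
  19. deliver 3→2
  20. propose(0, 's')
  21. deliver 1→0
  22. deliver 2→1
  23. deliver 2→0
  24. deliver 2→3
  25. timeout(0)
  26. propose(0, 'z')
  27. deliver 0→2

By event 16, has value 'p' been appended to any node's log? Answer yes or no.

no

1. timeout(0):  <0:coor t1 ->
2. deliver 0→1:  <1:part t1 ->
3. deliver 1→0:  nop
4. deliver 0→2:  <2:part t1 ->
5. deliver 2→0:  nop
6. propose(0,'p'):  <0:coor t2 ->
7. deliver 0→1:  <1:part t2 ->
8. deliver 1→0:  nop
9. timeout(0):  <0:coor t3 ->
10. deliver 2→1:  nop
11. crash(3):  <3:✗part t0 ->
12. deliver 2→1:  nop
13. deliver 2→1:  nop
14. recover(3):  <3:part t0 ->
15. deliver 2→3:  nop
16. deliver 1→3:  nop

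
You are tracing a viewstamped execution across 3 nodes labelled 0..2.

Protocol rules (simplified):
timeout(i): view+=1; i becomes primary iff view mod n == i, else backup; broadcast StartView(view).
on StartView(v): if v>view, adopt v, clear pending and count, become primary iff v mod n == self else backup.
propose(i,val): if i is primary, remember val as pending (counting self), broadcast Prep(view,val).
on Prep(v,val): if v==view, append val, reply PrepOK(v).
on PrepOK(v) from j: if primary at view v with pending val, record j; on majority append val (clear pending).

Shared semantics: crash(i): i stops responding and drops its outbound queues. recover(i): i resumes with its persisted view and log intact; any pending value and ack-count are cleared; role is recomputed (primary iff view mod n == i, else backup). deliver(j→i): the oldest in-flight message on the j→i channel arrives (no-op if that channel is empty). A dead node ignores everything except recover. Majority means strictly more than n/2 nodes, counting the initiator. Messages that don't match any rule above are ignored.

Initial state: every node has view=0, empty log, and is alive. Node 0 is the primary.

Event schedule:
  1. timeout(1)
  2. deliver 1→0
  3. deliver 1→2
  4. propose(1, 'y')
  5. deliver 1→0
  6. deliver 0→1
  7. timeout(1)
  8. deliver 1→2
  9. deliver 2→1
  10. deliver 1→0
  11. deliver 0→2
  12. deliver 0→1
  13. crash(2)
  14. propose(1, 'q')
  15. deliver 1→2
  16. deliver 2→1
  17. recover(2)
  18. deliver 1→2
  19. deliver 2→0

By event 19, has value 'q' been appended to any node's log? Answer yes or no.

after 1 — timeout(1): n1:prim/v1/[-]
after 2 — deliver 1→0: n0:back/v1/[-]
after 3 — deliver 1→2: n2:back/v1/[-]
after 4 — propose(1,'y'): ·
after 5 — deliver 1→0: n0:back/v1/[y]
after 6 — deliver 0→1: n1:prim/v1/[y]
after 7 — timeout(1): n1:back/v2/[y]
after 8 — deliver 1→2: n2:back/v1/[y]
after 9 — deliver 2→1: ·
after 10 — deliver 1→0: n0:back/v2/[y]
after 11 — deliver 0→2: ·
after 12 — deliver 0→1: ·
after 13 — crash(2): n2:✗back/v1/[y]
after 14 — propose(1,'q'): ·
after 15 — deliver 1→2: ·
after 16 — deliver 2→1: ·
after 17 — recover(2): n2:back/v1/[y]
after 18 — deliver 1→2: n2:prim/v2/[y]
after 19 — deliver 2→0: ·

no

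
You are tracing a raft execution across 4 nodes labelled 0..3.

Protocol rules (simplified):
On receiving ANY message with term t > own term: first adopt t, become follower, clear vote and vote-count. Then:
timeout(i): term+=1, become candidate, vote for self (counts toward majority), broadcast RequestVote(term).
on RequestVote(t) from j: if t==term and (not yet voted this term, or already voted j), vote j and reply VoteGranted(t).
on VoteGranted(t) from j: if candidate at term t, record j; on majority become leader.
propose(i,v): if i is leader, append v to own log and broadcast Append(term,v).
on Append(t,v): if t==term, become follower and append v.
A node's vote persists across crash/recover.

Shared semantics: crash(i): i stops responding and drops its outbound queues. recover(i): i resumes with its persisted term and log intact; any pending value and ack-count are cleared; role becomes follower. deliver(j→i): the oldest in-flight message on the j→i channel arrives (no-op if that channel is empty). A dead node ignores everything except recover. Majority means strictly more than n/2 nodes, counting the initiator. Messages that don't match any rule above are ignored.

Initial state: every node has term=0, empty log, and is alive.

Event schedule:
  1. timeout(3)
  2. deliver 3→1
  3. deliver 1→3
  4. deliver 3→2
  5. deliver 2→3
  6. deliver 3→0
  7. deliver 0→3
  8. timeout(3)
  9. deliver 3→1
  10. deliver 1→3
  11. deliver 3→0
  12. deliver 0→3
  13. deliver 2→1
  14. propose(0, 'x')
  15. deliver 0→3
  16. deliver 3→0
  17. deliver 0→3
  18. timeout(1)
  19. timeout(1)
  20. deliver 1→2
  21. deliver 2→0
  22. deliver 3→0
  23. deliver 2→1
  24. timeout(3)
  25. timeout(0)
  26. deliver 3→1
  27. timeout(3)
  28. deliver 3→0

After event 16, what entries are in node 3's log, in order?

empty

e1 timeout(3): 3[cand,t=1,-]
e2 deliver 3→1: 1[foll,t=1,-]
e3 deliver 1→3: ·
e4 deliver 3→2: 2[foll,t=1,-]
e5 deliver 2→3: 3[lead,t=1,-]
e6 deliver 3→0: 0[foll,t=1,-]
e7 deliver 0→3: ·
e8 timeout(3): 3[cand,t=2,-]
e9 deliver 3→1: 1[foll,t=2,-]
e10 deliver 1→3: ·
e11 deliver 3→0: 0[foll,t=2,-]
e12 deliver 0→3: 3[lead,t=2,-]
e13 deliver 2→1: ·
e14 propose(0,'x'): ·
e15 deliver 0→3: ·
e16 deliver 3→0: ·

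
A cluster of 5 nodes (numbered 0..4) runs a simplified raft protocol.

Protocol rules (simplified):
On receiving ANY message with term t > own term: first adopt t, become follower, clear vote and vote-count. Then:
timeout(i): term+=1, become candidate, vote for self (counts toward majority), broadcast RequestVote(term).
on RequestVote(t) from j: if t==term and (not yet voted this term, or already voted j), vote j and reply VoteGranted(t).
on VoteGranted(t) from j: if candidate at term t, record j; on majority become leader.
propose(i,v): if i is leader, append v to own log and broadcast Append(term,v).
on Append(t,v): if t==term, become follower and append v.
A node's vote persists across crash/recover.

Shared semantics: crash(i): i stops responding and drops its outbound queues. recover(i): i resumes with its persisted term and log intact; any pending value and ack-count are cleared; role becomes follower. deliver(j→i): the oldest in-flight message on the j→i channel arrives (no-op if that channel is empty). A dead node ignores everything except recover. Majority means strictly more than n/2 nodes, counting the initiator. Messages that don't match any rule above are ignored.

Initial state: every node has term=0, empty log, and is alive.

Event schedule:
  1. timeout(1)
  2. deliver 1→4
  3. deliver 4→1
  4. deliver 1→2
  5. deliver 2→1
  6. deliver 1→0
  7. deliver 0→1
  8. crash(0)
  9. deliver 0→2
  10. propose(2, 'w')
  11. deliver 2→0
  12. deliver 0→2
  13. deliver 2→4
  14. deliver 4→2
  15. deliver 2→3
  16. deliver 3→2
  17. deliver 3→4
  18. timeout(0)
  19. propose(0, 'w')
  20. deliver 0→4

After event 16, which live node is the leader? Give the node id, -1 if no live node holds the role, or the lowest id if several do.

step 1 timeout(1): 1={cand,t=1,log=-}
step 2 deliver 1→4: 4={foll,t=1,log=-}
step 3 deliver 4→1: —
step 4 deliver 1→2: 2={foll,t=1,log=-}
step 5 deliver 2→1: 1={lead,t=1,log=-}
step 6 deliver 1→0: 0={foll,t=1,log=-}
step 7 deliver 0→1: —
step 8 crash(0): 0={✗foll,t=1,log=-}
step 9 deliver 0→2: —
step 10 propose(2,'w'): —
step 11 deliver 2→0: —
step 12 deliver 0→2: —
step 13 deliver 2→4: —
step 14 deliver 4→2: —
step 15 deliver 2→3: —
step 16 deliver 3→2: —

1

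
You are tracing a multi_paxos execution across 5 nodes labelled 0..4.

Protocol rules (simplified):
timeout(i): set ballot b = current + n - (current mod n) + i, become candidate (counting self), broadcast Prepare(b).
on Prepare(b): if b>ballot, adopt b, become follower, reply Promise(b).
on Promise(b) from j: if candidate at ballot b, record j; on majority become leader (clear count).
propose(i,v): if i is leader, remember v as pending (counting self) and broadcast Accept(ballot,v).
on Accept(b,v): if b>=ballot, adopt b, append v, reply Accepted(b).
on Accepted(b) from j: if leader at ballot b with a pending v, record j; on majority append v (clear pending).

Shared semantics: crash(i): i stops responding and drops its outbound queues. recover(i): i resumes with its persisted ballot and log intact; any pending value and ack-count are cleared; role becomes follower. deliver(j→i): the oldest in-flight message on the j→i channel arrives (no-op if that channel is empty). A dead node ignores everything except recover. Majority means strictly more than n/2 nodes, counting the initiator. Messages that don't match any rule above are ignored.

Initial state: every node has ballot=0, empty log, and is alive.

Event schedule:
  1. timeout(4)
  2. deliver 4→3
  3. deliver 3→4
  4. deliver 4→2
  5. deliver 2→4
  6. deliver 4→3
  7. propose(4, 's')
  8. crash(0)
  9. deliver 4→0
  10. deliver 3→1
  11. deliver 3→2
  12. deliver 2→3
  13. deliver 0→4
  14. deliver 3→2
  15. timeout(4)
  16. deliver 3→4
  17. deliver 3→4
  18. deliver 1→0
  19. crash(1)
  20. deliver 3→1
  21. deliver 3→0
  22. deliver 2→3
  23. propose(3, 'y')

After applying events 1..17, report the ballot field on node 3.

9

e1 timeout(4): 4[cand,b=9,-]
e2 deliver 4→3: 3[foll,b=9,-]
e3 deliver 3→4: ·
e4 deliver 4→2: 2[foll,b=9,-]
e5 deliver 2→4: 4[lead,b=9,-]
e6 deliver 4→3: ·
e7 propose(4,'s'): ·
e8 crash(0): 0[✗foll,b=0,-]
e9 deliver 4→0: ·
e10 deliver 3→1: ·
e11 deliver 3→2: ·
e12 deliver 2→3: ·
e13 deliver 0→4: ·
e14 deliver 3→2: ·
e15 timeout(4): 4[cand,b=14,-]
e16 deliver 3→4: ·
e17 deliver 3→4: ·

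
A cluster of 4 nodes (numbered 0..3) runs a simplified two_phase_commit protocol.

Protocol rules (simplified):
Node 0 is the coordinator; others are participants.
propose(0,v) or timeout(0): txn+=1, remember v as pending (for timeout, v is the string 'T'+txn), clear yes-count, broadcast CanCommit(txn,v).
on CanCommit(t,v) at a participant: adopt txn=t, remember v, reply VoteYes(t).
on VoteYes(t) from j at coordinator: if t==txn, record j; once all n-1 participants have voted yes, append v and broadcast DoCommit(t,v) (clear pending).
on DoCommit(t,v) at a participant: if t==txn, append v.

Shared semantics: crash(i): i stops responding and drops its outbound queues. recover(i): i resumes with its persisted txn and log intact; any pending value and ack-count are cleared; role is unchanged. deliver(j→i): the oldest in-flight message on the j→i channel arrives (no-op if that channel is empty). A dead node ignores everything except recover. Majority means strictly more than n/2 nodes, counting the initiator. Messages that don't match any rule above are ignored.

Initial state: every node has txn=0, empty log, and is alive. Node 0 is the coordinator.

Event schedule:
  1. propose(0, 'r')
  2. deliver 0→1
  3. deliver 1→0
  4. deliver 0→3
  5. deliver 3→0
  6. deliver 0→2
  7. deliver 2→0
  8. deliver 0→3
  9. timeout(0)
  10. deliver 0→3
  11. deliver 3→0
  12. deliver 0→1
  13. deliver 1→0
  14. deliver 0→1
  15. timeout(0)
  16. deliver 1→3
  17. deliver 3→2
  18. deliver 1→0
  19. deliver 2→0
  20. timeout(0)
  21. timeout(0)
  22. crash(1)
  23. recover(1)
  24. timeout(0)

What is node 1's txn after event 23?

2

[1] propose(0,'r') → N0(coor t1 [-])
[2] deliver 0→1 → N1(part t1 [-])
[3] deliver 1→0 → ∅
[4] deliver 0→3 → N3(part t1 [-])
[5] deliver 3→0 → ∅
[6] deliver 0→2 → N2(part t1 [-])
[7] deliver 2→0 → N0(coor t1 [r])
[8] deliver 0→3 → N3(part t1 [r])
[9] timeout(0) → N0(coor t2 [r])
[10] deliver 0→3 → N3(part t2 [r])
[11] deliver 3→0 → ∅
[12] deliver 0→1 → N1(part t1 [r])
[13] deliver 1→0 → ∅
[14] deliver 0→1 → N1(part t2 [r])
[15] timeout(0) → N0(coor t3 [r])
[16] deliver 1→3 → ∅
[17] deliver 3→2 → ∅
[18] deliver 1→0 → ∅
[19] deliver 2→0 → ∅
[20] timeout(0) → N0(coor t4 [r])
[21] timeout(0) → N0(coor t5 [r])
[22] crash(1) → N1(✗part t2 [r])
[23] recover(1) → N1(part t2 [r])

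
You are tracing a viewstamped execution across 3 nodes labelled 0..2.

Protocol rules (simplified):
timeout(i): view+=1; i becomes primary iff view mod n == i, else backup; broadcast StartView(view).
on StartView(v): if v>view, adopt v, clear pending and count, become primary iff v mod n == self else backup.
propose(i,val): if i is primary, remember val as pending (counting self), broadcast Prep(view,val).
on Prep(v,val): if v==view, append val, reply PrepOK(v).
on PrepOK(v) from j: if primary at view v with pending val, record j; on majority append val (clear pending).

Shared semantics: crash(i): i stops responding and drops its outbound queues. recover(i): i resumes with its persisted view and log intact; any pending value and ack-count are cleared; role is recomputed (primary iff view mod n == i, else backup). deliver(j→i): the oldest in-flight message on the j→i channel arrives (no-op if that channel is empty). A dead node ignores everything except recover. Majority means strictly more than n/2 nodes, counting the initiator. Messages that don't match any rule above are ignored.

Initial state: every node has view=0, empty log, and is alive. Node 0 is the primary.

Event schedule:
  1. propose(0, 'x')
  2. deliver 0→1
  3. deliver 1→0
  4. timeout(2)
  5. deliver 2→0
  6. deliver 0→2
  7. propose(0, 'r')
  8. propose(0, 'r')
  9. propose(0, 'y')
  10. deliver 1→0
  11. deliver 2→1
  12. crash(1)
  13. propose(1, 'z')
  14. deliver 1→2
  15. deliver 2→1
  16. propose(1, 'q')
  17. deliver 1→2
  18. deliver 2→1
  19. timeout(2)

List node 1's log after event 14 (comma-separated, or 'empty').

x

[1] propose(0,'x') → ∅
[2] deliver 0→1 → N1(back v0 [x])
[3] deliver 1→0 → N0(prim v0 [x])
[4] timeout(2) → N2(back v1 [-])
[5] deliver 2→0 → N0(back v1 [x])
[6] deliver 0→2 → ∅
[7] propose(0,'r') → ∅
[8] propose(0,'r') → ∅
[9] propose(0,'y') → ∅
[10] deliver 1→0 → ∅
[11] deliver 2→1 → N1(prim v1 [x])
[12] crash(1) → N1(✗prim v1 [x])
[13] propose(1,'z') → ∅
[14] deliver 1→2 → ∅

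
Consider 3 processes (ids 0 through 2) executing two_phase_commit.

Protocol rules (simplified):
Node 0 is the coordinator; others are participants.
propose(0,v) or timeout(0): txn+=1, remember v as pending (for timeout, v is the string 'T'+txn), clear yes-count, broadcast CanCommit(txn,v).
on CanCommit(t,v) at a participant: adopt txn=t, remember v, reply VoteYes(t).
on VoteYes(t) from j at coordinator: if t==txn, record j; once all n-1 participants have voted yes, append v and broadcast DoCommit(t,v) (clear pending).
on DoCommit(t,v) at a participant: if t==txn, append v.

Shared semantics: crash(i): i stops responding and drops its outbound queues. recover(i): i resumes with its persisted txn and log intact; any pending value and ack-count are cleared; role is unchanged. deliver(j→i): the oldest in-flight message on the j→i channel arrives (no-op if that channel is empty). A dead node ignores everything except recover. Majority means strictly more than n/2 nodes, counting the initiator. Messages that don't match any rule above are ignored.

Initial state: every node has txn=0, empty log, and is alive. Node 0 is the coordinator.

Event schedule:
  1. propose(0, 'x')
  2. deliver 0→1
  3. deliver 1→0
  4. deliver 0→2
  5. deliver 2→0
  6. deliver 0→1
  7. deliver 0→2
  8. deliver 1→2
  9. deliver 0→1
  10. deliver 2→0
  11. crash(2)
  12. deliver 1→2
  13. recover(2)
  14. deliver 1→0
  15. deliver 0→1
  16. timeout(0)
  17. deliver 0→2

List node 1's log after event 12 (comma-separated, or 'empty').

1. propose(0,'x'):  <0:coor t1 ->
2. deliver 0→1:  <1:part t1 ->
3. deliver 1→0:  nop
4. deliver 0→2:  <2:part t1 ->
5. deliver 2→0:  <0:coor t1 x>
6. deliver 0→1:  <1:part t1 x>
7. deliver 0→2:  <2:part t1 x>
8. deliver 1→2:  nop
9. deliver 0→1:  nop
10. deliver 2→0:  nop
11. crash(2):  <2:✗part t1 x>
12. deliver 1→2:  nop

x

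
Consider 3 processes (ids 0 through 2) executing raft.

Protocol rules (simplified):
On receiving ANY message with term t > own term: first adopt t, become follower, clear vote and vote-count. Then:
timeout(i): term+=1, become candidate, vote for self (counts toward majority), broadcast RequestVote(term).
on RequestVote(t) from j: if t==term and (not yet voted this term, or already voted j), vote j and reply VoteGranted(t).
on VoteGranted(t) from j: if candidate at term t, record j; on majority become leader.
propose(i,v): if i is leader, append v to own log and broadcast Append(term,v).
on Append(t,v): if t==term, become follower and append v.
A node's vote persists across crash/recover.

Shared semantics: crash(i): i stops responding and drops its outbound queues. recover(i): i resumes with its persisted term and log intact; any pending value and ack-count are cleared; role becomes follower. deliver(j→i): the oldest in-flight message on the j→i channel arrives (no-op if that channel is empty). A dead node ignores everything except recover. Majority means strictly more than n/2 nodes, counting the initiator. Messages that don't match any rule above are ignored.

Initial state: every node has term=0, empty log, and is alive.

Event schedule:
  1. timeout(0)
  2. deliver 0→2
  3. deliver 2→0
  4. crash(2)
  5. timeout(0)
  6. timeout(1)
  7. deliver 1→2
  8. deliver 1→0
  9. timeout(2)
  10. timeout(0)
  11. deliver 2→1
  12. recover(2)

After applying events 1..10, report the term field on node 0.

3

1. timeout(0):  <0:cand t1 ->
2. deliver 0→2:  <2:foll t1 ->
3. deliver 2→0:  <0:lead t1 ->
4. crash(2):  <2:✗foll t1 ->
5. timeout(0):  <0:cand t2 ->
6. timeout(1):  <1:cand t1 ->
7. deliver 1→2:  nop
8. deliver 1→0:  nop
9. timeout(2):  nop
10. timeout(0):  <0:cand t3 ->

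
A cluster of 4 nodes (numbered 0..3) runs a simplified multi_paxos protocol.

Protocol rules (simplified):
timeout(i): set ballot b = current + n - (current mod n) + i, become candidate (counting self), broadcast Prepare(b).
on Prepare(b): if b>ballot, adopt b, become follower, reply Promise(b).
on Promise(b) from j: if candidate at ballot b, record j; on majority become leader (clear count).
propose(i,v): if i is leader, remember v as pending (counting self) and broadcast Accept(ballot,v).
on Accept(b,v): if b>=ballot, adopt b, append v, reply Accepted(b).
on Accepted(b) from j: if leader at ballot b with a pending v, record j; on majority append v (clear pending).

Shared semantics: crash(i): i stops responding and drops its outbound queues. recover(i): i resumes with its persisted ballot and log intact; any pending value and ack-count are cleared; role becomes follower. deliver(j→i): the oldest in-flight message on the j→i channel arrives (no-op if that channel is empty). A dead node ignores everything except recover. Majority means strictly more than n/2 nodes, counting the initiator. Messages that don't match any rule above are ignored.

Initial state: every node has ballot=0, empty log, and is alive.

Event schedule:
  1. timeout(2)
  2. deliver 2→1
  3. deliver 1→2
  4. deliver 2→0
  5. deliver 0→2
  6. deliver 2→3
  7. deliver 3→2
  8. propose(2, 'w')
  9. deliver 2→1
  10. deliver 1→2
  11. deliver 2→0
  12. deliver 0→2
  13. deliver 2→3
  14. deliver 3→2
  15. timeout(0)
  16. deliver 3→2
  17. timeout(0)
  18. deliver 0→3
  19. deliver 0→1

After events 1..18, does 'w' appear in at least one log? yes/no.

yes

e1 timeout(2): 2[cand,b=6,-]
e2 deliver 2→1: 1[foll,b=6,-]
e3 deliver 1→2: ·
e4 deliver 2→0: 0[foll,b=6,-]
e5 deliver 0→2: 2[lead,b=6,-]
e6 deliver 2→3: 3[foll,b=6,-]
e7 deliver 3→2: ·
e8 propose(2,'w'): ·
e9 deliver 2→1: 1[foll,b=6,w]
e10 deliver 1→2: ·
e11 deliver 2→0: 0[foll,b=6,w]
e12 deliver 0→2: 2[lead,b=6,w]
e13 deliver 2→3: 3[foll,b=6,w]
e14 deliver 3→2: ·
e15 timeout(0): 0[cand,b=8,w]
e16 deliver 3→2: ·
e17 timeout(0): 0[cand,b=12,w]
e18 deliver 0→3: 3[foll,b=8,w]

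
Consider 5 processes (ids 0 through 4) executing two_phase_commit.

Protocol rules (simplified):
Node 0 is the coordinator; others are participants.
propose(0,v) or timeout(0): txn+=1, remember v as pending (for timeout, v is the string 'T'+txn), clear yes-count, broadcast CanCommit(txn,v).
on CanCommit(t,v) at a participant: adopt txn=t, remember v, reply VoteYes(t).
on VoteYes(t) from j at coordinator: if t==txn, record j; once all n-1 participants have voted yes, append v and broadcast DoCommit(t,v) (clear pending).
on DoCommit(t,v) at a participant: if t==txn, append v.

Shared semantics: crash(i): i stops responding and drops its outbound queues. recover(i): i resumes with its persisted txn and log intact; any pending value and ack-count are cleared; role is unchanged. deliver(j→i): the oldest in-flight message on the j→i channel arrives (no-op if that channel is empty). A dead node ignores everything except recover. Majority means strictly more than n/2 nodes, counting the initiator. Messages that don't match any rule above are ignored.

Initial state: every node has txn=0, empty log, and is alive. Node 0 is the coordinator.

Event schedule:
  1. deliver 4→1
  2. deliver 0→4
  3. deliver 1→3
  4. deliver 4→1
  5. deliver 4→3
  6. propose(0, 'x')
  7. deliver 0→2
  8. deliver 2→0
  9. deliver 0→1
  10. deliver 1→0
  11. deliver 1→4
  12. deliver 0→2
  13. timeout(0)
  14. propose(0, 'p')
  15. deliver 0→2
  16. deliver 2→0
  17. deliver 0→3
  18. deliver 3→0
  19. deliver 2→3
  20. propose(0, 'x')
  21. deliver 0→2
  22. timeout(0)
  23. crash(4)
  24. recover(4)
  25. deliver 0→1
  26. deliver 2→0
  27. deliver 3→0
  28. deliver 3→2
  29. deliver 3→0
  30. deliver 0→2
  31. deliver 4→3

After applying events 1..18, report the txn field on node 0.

step 1 deliver 4→1: —
step 2 deliver 0→4: —
step 3 deliver 1→3: —
step 4 deliver 4→1: —
step 5 deliver 4→3: —
step 6 propose(0,'x'): 0={coor,t=1,log=-}
step 7 deliver 0→2: 2={part,t=1,log=-}
step 8 deliver 2→0: —
step 9 deliver 0→1: 1={part,t=1,log=-}
step 10 deliver 1→0: —
step 11 deliver 1→4: —
step 12 deliver 0→2: —
step 13 timeout(0): 0={coor,t=2,log=-}
step 14 propose(0,'p'): 0={coor,t=3,log=-}
step 15 deliver 0→2: 2={part,t=2,log=-}
step 16 deliver 2→0: —
step 17 deliver 0→3: 3={part,t=1,log=-}
step 18 deliver 3→0: —

3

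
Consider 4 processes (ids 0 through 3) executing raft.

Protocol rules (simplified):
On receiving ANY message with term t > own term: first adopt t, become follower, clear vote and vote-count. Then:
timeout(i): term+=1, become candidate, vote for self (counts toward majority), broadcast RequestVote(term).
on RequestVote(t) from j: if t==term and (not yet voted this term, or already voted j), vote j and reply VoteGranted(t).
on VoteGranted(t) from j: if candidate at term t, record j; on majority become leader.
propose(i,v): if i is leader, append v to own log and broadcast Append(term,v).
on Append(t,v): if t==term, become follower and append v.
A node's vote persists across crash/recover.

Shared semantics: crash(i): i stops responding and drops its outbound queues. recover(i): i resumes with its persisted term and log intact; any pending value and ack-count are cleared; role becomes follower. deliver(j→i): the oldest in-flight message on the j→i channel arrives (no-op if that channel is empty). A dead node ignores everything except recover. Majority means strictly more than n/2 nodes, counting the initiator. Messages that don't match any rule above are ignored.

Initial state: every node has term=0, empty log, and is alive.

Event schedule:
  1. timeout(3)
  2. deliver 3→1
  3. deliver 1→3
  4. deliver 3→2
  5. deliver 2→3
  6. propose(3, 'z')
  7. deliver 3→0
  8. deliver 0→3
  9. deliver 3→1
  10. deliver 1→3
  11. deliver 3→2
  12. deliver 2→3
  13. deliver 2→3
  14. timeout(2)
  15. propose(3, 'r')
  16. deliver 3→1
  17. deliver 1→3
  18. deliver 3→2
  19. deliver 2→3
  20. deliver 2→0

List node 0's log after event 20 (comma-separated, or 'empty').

1. timeout(3):  <3:cand t1 ->
2. deliver 3→1:  <1:foll t1 ->
3. deliver 1→3:  nop
4. deliver 3→2:  <2:foll t1 ->
5. deliver 2→3:  <3:lead t1 ->
6. propose(3,'z'):  <3:lead t1 z>
7. deliver 3→0:  <0:foll t1 ->
8. deliver 0→3:  nop
9. deliver 3→1:  <1:foll t1 z>
10. deliver 1→3:  nop
11. deliver 3→2:  <2:foll t1 z>
12. deliver 2→3:  nop
13. deliver 2→3:  nop
14. timeout(2):  <2:cand t2 z>
15. propose(3,'r'):  <3:lead t1 z,r>
16. deliver 3→1:  <1:foll t1 z,r>
17. deliver 1→3:  nop
18. deliver 3→2:  nop
19. deliver 2→3:  <3:foll t2 z,r>
20. deliver 2→0:  <0:foll t2 ->

empty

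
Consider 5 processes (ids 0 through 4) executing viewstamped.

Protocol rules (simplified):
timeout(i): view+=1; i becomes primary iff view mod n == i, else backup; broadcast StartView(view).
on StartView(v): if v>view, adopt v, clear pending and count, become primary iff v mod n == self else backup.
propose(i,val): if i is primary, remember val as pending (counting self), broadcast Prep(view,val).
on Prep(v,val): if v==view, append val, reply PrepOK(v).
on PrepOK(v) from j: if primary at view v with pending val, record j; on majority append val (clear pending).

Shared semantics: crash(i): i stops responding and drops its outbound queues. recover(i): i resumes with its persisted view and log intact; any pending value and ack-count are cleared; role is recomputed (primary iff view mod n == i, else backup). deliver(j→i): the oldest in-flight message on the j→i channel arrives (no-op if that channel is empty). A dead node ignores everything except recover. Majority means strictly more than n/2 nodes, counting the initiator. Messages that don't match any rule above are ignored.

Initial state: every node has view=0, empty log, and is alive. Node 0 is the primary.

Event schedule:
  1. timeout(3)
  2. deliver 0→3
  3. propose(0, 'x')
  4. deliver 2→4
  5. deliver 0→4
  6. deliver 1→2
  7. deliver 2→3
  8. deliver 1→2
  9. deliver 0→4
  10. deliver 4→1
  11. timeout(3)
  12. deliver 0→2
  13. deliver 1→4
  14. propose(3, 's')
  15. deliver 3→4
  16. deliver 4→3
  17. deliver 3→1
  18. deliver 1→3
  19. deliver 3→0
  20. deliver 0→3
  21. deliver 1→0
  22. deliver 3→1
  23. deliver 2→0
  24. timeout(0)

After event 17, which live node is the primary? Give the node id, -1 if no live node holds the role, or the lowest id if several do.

0

1. timeout(3):  <3:back v1 ->
2. deliver 0→3:  nop
3. propose(0,'x'):  nop
4. deliver 2→4:  nop
5. deliver 0→4:  <4:back v0 x>
6. deliver 1→2:  nop
7. deliver 2→3:  nop
8. deliver 1→2:  nop
9. deliver 0→4:  nop
10. deliver 4→1:  nop
11. timeout(3):  <3:back v2 ->
12. deliver 0→2:  <2:back v0 x>
13. deliver 1→4:  nop
14. propose(3,'s'):  nop
15. deliver 3→4:  <4:back v1 x>
16. deliver 4→3:  nop
17. deliver 3→1:  <1:prim v1 ->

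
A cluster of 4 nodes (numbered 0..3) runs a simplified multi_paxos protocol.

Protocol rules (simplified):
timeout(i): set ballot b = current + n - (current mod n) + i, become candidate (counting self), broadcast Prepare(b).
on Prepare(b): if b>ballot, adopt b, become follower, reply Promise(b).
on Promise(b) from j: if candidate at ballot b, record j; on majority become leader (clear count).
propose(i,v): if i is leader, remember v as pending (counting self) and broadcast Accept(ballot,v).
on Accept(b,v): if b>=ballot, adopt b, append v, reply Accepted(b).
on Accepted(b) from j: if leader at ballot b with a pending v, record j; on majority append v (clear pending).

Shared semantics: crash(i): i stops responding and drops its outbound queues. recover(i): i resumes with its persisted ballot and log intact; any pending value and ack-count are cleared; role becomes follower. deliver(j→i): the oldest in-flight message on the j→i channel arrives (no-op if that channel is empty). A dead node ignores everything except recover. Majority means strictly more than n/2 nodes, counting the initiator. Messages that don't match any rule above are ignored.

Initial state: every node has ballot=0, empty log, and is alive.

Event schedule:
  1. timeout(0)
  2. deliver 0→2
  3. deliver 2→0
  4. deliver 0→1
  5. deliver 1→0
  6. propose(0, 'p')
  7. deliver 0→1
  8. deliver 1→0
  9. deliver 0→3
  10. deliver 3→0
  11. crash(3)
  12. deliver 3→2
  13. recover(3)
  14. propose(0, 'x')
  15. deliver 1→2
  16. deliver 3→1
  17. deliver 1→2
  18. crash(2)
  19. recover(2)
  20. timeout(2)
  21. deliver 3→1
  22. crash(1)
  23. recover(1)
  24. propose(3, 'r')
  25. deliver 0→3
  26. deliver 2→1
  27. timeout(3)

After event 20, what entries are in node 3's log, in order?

e1 timeout(0): 0[cand,b=4,-]
e2 deliver 0→2: 2[foll,b=4,-]
e3 deliver 2→0: ·
e4 deliver 0→1: 1[foll,b=4,-]
e5 deliver 1→0: 0[lead,b=4,-]
e6 propose(0,'p'): ·
e7 deliver 0→1: 1[foll,b=4,p]
e8 deliver 1→0: ·
e9 deliver 0→3: 3[foll,b=4,-]
e10 deliver 3→0: ·
e11 crash(3): 3[✗foll,b=4,-]
e12 deliver 3→2: ·
e13 recover(3): 3[foll,b=4,-]
e14 propose(0,'x'): ·
e15 deliver 1→2: ·
e16 deliver 3→1: ·
e17 deliver 1→2: ·
e18 crash(2): 2[✗foll,b=4,-]
e19 recover(2): 2[foll,b=4,-]
e20 timeout(2): 2[cand,b=10,-]

empty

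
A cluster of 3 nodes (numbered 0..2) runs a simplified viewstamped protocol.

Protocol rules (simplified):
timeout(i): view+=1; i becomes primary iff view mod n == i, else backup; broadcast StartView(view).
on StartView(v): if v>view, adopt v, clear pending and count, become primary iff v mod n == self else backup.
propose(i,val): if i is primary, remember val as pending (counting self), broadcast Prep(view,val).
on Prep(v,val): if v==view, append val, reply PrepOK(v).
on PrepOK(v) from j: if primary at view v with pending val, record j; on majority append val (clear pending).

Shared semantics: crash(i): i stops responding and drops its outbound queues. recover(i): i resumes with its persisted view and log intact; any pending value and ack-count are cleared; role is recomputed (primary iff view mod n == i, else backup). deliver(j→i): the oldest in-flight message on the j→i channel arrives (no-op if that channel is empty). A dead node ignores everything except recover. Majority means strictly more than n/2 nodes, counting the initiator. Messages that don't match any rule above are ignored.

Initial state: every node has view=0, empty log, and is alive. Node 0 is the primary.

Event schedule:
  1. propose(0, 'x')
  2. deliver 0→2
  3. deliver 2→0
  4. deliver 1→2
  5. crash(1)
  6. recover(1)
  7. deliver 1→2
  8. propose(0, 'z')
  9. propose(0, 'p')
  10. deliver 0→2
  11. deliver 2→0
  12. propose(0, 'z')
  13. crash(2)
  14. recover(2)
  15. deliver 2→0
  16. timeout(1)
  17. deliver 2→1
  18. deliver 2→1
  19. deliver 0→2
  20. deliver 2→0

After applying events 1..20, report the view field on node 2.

e1 propose(0,'x'): ·
e2 deliver 0→2: 2[back,v=0,x]
e3 deliver 2→0: 0[prim,v=0,x]
e4 deliver 1→2: ·
e5 crash(1): 1[✗back,v=0,-]
e6 recover(1): 1[back,v=0,-]
e7 deliver 1→2: ·
e8 propose(0,'z'): ·
e9 propose(0,'p'): ·
e10 deliver 0→2: 2[back,v=0,x,z]
e11 deliver 2→0: 0[prim,v=0,x,p]
e12 propose(0,'z'): ·
e13 crash(2): 2[✗back,v=0,x,z]
e14 recover(2): 2[back,v=0,x,z]
e15 deliver 2→0: ·
e16 timeout(1): 1[prim,v=1,-]
e17 deliver 2→1: ·
e18 deliver 2→1: ·
e19 deliver 0→2: 2[back,v=0,x,z,p]
e20 deliver 2→0: 0[prim,v=0,x,p,z]

0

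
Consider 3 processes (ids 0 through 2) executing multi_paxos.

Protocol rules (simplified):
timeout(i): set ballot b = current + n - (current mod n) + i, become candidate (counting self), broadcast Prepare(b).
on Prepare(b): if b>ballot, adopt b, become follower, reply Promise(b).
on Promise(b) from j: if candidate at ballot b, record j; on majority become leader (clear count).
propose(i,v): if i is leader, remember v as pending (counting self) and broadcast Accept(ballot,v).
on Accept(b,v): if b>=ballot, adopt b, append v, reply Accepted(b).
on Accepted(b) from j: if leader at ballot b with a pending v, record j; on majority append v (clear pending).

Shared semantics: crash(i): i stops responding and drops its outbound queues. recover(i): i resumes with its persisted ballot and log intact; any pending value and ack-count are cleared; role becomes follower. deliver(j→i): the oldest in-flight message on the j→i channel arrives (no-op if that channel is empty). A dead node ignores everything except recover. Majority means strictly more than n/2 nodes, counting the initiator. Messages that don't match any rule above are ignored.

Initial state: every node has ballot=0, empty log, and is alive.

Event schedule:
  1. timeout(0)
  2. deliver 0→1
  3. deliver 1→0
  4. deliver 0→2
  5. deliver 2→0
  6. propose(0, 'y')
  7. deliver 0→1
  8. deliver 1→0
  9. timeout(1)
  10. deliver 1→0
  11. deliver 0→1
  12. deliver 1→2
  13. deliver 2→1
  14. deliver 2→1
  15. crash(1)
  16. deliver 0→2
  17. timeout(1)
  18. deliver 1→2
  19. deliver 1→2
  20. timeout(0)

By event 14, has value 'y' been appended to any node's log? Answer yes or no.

yes

[1] timeout(0) → N0(cand b3 [-])
[2] deliver 0→1 → N1(foll b3 [-])
[3] deliver 1→0 → N0(lead b3 [-])
[4] deliver 0→2 → N2(foll b3 [-])
[5] deliver 2→0 → ∅
[6] propose(0,'y') → ∅
[7] deliver 0→1 → N1(foll b3 [y])
[8] deliver 1→0 → N0(lead b3 [y])
[9] timeout(1) → N1(cand b7 [y])
[10] deliver 1→0 → N0(foll b7 [y])
[11] deliver 0→1 → N1(lead b7 [y])
[12] deliver 1→2 → N2(foll b7 [-])
[13] deliver 2→1 → ∅
[14] deliver 2→1 → ∅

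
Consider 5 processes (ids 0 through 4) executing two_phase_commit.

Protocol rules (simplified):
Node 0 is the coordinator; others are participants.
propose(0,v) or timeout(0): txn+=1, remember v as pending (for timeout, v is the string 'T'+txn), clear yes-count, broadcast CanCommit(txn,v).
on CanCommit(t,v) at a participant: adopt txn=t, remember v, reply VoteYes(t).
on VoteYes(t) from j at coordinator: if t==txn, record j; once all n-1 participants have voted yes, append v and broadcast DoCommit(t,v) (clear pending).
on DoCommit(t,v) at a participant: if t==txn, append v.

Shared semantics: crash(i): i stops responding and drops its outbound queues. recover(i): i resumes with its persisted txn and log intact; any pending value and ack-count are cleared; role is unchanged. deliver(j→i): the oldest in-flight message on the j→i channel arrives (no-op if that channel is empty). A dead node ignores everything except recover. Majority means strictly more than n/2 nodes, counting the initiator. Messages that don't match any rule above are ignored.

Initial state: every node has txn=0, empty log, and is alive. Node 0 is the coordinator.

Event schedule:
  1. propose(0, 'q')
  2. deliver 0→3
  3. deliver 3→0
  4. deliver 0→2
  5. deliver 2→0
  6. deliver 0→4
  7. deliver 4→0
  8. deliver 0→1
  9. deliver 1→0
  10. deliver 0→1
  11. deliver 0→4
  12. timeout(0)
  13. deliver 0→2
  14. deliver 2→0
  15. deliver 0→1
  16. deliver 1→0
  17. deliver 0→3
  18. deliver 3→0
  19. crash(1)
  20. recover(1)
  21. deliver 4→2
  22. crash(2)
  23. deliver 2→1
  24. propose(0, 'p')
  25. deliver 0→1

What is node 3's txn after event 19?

1

e1 propose(0,'q'): 0[coor,t=1,-]
e2 deliver 0→3: 3[part,t=1,-]
e3 deliver 3→0: ·
e4 deliver 0→2: 2[part,t=1,-]
e5 deliver 2→0: ·
e6 deliver 0→4: 4[part,t=1,-]
e7 deliver 4→0: ·
e8 deliver 0→1: 1[part,t=1,-]
e9 deliver 1→0: 0[coor,t=1,q]
e10 deliver 0→1: 1[part,t=1,q]
e11 deliver 0→4: 4[part,t=1,q]
e12 timeout(0): 0[coor,t=2,q]
e13 deliver 0→2: 2[part,t=1,q]
e14 deliver 2→0: ·
e15 deliver 0→1: 1[part,t=2,q]
e16 deliver 1→0: ·
e17 deliver 0→3: 3[part,t=1,q]
e18 deliver 3→0: ·
e19 crash(1): 1[✗part,t=2,q]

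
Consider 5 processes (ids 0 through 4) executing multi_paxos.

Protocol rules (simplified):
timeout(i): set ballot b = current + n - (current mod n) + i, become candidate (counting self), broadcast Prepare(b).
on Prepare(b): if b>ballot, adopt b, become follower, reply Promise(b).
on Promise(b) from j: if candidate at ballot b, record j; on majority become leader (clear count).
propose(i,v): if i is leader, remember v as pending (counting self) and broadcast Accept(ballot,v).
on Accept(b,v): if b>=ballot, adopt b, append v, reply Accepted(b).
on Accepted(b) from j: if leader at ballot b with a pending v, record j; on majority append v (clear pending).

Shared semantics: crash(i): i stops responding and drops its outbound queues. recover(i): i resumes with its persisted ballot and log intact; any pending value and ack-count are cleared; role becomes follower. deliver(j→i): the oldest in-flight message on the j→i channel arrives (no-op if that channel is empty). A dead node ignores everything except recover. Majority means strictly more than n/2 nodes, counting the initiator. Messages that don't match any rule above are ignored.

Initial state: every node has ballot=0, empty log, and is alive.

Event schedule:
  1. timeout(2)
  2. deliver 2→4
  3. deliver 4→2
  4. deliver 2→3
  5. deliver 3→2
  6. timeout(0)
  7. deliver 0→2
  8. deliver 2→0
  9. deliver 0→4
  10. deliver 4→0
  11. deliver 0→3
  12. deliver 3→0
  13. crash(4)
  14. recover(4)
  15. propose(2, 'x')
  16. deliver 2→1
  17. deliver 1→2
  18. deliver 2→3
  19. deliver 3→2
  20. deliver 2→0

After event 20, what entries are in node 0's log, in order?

1. timeout(2):  <2:cand b7 ->
2. deliver 2→4:  <4:foll b7 ->
3. deliver 4→2:  nop
4. deliver 2→3:  <3:foll b7 ->
5. deliver 3→2:  <2:lead b7 ->
6. timeout(0):  <0:cand b5 ->
7. deliver 0→2:  nop
8. deliver 2→0:  <0:foll b7 ->
9. deliver 0→4:  nop
10. deliver 4→0:  nop
11. deliver 0→3:  nop
12. deliver 3→0:  nop
13. crash(4):  <4:✗foll b7 ->
14. recover(4):  <4:foll b7 ->
15. propose(2,'x'):  nop
16. deliver 2→1:  <1:foll b7 ->
17. deliver 1→2:  nop
18. deliver 2→3:  <3:foll b7 x>
19. deliver 3→2:  nop
20. deliver 2→0:  <0:foll b7 x>

x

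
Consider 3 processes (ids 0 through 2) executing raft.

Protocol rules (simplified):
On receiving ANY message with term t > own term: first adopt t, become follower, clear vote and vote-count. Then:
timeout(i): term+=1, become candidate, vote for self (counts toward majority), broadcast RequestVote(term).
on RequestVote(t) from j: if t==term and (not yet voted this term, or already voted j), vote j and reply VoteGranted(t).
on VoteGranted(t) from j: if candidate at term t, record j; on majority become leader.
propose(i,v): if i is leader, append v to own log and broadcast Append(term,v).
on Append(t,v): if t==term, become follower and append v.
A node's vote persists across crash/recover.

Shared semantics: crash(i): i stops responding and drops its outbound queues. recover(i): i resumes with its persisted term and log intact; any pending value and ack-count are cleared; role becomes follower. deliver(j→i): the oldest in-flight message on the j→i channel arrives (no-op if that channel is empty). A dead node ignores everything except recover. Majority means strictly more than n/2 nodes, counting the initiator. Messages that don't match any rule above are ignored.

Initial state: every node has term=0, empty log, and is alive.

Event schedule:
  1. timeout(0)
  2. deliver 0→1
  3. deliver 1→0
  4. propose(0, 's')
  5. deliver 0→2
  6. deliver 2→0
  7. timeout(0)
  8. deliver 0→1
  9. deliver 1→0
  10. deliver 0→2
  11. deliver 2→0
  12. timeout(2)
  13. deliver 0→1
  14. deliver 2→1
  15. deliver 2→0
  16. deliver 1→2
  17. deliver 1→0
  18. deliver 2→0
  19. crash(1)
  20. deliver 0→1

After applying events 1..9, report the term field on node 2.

[1] timeout(0) → N0(cand t1 [-])
[2] deliver 0→1 → N1(foll t1 [-])
[3] deliver 1→0 → N0(lead t1 [-])
[4] propose(0,'s') → N0(lead t1 [s])
[5] deliver 0→2 → N2(foll t1 [-])
[6] deliver 2→0 → ∅
[7] timeout(0) → N0(cand t2 [s])
[8] deliver 0→1 → N1(foll t1 [s])
[9] deliver 1→0 → ∅

1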